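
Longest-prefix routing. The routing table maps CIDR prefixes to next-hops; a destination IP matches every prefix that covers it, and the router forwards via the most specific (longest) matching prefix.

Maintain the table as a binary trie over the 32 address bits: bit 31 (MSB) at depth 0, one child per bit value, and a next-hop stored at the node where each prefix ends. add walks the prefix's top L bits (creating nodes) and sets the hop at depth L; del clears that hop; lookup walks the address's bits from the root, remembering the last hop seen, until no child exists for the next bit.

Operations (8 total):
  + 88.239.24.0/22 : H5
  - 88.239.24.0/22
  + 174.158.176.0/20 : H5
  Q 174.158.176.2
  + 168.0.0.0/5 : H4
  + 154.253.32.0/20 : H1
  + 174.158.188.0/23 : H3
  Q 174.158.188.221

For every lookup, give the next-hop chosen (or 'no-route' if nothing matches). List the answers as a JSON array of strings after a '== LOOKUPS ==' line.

Apply in order:
  add 88.239.24.0/22 -> H5 at depth 22
  del 88.239.24.0/22 (clear depth 22)
  add 174.158.176.0/20 -> H5 at depth 20
  ? 174.158.176.2  path d0:-→d1:-→d2:-→d3:-→d4:-→d5:-→d6:-→d7:-→d8:-→d9:-→d10:-→d11:-→d12:-→d13:-→d14:-→d15:-→d16:-→d17:-→d18:-→d19:-→d20:H5  best=H5
  add 168.0.0.0/5 -> H4 at depth 5
  add 154.253.32.0/20 -> H1 at depth 20
  add 174.158.188.0/23 -> H3 at depth 23
  ? 174.158.188.221  path d0:-→d1:-→d2:-→d3:-→d4:-→d5:H4→d6:-→d7:-→d8:-→d9:-→d10:-→d11:-→d12:-→d13:-→d14:-→d15:-→d16:-→d17:-→d18:-→d19:-→d20:H5→d21:-→d22:-→d23:H3  best=H3

== LOOKUPS ==
["H5","H3"]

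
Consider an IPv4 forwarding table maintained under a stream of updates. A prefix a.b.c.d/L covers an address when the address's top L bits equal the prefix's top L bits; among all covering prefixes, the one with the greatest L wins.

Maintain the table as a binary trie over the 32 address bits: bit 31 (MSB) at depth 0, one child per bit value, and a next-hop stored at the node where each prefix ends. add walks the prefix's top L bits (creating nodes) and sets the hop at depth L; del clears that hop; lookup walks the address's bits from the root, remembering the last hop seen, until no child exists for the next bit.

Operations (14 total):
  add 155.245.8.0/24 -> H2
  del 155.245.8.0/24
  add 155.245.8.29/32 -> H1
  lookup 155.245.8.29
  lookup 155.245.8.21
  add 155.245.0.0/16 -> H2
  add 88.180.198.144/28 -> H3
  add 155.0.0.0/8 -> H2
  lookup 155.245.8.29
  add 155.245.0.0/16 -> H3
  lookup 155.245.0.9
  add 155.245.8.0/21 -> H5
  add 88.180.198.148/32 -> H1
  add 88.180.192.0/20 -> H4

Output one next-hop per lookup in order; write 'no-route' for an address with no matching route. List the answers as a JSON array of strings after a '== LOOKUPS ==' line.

Trace:
  add 155.245.8.0/24 -> H2 at depth 24
  del 155.245.8.0/24 (clear depth 24)
  add 155.245.8.29/32 -> H1 at depth 32
  lookup 155.245.8.29: bits 10011011111101010000100000011101 walk d0:-→d1:-→d2:-→d3:-→d4:-→d5:-→d6:-→d7:-→d8:-→d9:-→d10:-→d11:-→d12:-→d13:-→d14:-→d15:-→d16:-→d17:-→d18:-→d19:-→d20:-→d21:-→d22:-→d23:-→d24:-→d25:-→d26:-→d27:-→d28:-→d29:-→d30:-→d31:-→d32:H1 -> H1
  lookup 155.245.8.21: bits 1001101111110101000010000001 walk d0:-→d1:-→d2:-→d3:-→d4:-→d5:-→d6:-→d7:-→d8:-→d9:-→d10:-→d11:-→d12:-→d13:-→d14:-→d15:-→d16:-→d17:-→d18:-→d19:-→d20:-→d21:-→d22:-→d23:-→d24:-→d25:-→d26:-→d27:-→d28:- -> no-route
  add 155.245.0.0/16 -> H2 at depth 16
  add 88.180.198.144/28 -> H3 at depth 28
  add 155.0.0.0/8 -> H2 at depth 8
  lookup 155.245.8.29: bits 10011011111101010000100000011101 walk d0:-→d1:-→d2:-→d3:-→d4:-→d5:-→d6:-→d7:-→d8:H2→d9:-→d10:-→d11:-→d12:-→d13:-→d14:-→d15:-→d16:H2→d17:-→d18:-→d19:-→d20:-→d21:-→d22:-→d23:-→d24:-→d25:-→d26:-→d27:-→d28:-→d29:-→d30:-→d31:-→d32:H1 -> H1
  add 155.245.0.0/16 -> H3 at depth 16
  lookup 155.245.0.9: bits 10011011111101010000 walk d0:-→d1:-→d2:-→d3:-→d4:-→d5:-→d6:-→d7:-→d8:H2→d9:-→d10:-→d11:-→d12:-→d13:-→d14:-→d15:-→d16:H3→d17:-→d18:-→d19:-→d20:- -> H3
  add 155.245.8.0/21 -> H5 at depth 21
  add 88.180.198.148/32 -> H1 at depth 32
  add 88.180.192.0/20 -> H4 at depth 20

== LOOKUPS ==
["H1","no-route","H1","H3"]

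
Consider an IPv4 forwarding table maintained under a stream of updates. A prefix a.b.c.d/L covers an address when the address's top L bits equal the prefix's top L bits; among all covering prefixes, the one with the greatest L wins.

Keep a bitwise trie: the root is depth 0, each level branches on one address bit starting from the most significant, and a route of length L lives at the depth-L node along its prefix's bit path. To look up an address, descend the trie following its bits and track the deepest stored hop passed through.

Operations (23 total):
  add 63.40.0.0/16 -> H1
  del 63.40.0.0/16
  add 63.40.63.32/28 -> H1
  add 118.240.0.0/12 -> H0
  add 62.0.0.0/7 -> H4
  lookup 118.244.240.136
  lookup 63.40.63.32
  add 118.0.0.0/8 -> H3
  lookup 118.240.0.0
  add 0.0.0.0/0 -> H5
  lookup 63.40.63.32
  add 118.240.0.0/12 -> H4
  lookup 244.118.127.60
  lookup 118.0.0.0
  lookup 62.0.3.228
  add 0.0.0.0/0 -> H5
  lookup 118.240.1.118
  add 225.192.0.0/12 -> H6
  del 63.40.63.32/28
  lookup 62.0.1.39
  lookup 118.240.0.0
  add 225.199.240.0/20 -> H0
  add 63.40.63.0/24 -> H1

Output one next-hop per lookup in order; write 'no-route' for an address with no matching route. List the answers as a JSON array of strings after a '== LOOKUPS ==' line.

Apply in order:
  + 63.40.0.0/16 (H1) depth=16
  - 63.40.0.0/16 clear@16
  + 63.40.63.32/28 (H1) depth=28
  + 118.240.0.0/12 (H0) depth=12
  + 62.0.0.0/7 (H4) depth=7
  Q 118.244.240.136: descend 011101101111 ; hops seen [H0] ; pick H0
  Q 63.40.63.32: descend 0011111100101000001111110010 ; hops seen [H4,H1] ; pick H1
  + 118.0.0.0/8 (H3) depth=8
  Q 118.240.0.0: descend 011101101111 ; hops seen [H3,H0] ; pick H0
  + 0.0.0.0/0 (H5) depth=0
  Q 63.40.63.32: descend 0011111100101000001111110010 ; hops seen [H5,H4,H1] ; pick H1
  + 118.240.0.0/12 (H4) depth=12
  Q 244.118.127.60: descend ε ; hops seen [H5] ; pick H5
  Q 118.0.0.0: descend 01110110 ; hops seen [H5,H3] ; pick H3
  Q 62.0.3.228: descend 0011111 ; hops seen [H5,H4] ; pick H4
  + 0.0.0.0/0 (H5) depth=0
  Q 118.240.1.118: descend 011101101111 ; hops seen [H5,H3,H4] ; pick H4
  + 225.192.0.0/12 (H6) depth=12
  - 63.40.63.32/28 clear@28
  Q 62.0.1.39: descend 0011111 ; hops seen [H5,H4] ; pick H4
  Q 118.240.0.0: descend 011101101111 ; hops seen [H5,H3,H4] ; pick H4
  + 225.199.240.0/20 (H0) depth=20
  + 63.40.63.0/24 (H1) depth=24

== LOOKUPS ==
["H0","H1","H0","H1","H5","H3","H4","H4","H4","H4"]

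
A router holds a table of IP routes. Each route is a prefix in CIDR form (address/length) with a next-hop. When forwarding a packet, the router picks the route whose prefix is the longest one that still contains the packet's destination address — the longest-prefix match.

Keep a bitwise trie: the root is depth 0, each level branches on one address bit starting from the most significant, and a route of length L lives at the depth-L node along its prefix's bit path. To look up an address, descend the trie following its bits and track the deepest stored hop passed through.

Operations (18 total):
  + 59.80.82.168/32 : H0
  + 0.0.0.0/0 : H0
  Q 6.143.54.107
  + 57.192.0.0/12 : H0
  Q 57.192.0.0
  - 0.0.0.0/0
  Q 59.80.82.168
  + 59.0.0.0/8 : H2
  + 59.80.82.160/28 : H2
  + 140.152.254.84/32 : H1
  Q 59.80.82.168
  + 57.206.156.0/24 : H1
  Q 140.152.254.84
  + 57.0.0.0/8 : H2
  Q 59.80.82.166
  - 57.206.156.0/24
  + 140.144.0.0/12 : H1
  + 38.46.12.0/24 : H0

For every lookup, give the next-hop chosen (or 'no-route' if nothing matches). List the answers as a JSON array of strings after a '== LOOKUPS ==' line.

Process each operation:
  add 59.80.82.168/32 -> H0 at depth 32
  add 0.0.0.0/0 -> H0 at depth 0
  ? 6.143.54.107  path d0:H0→d1:-→d2:-  best=H0
  add 57.192.0.0/12 -> H0 at depth 12
  ? 57.192.0.0  path d0:H0→d1:-→d2:-→d3:-→d4:-→d5:-→d6:-→d7:-→d8:-→d9:-→d10:-→d11:-→d12:H0  best=H0
  - 0.0.0.0/0 clear@0
  ? 59.80.82.168  path d0:-→d1:-→d2:-→d3:-→d4:-→d5:-→d6:-→d7:-→d8:-→d9:-→d10:-→d11:-→d12:-→d13:-→d14:-→d15:-→d16:-→d17:-→d18:-→d19:-→d20:-→d21:-→d22:-→d23:-→d24:-→d25:-→d26:-→d27:-→d28:-→d29:-→d30:-→d31:-→d32:H0  best=H0
  add 59.0.0.0/8 -> H2 at depth 8
  add 59.80.82.160/28 -> H2 at depth 28
  add 140.152.254.84/32 -> H1 at depth 32
  ? 59.80.82.168  path d0:-→d1:-→d2:-→d3:-→d4:-→d5:-→d6:-→d7:-→d8:H2→d9:-→d10:-→d11:-→d12:-→d13:-→d14:-→d15:-→d16:-→d17:-→d18:-→d19:-→d20:-→d21:-→d22:-→d23:-→d24:-→d25:-→d26:-→d27:-→d28:H2→d29:-→d30:-→d31:-→d32:H0  best=H0
  add 57.206.156.0/24 -> H1 at depth 24
  ? 140.152.254.84  path d0:-→d1:-→d2:-→d3:-→d4:-→d5:-→d6:-→d7:-→d8:-→d9:-→d10:-→d11:-→d12:-→d13:-→d14:-→d15:-→d16:-→d17:-→d18:-→d19:-→d20:-→d21:-→d22:-→d23:-→d24:-→d25:-→d26:-→d27:-→d28:-→d29:-→d30:-→d31:-→d32:H1  best=H1
  add 57.0.0.0/8 -> H2 at depth 8
  ? 59.80.82.166  path d0:-→d1:-→d2:-→d3:-→d4:-→d5:-→d6:-→d7:-→d8:H2→d9:-→d10:-→d11:-→d12:-→d13:-→d14:-→d15:-→d16:-→d17:-→d18:-→d19:-→d20:-→d21:-→d22:-→d23:-→d24:-→d25:-→d26:-→d27:-→d28:H2  best=H2
  - 57.206.156.0/24 clear@24
  add 140.144.0.0/12 -> H1 at depth 12
  add 38.46.12.0/24 -> H0 at depth 24

== LOOKUPS ==
["H0","H0","H0","H0","H1","H2"]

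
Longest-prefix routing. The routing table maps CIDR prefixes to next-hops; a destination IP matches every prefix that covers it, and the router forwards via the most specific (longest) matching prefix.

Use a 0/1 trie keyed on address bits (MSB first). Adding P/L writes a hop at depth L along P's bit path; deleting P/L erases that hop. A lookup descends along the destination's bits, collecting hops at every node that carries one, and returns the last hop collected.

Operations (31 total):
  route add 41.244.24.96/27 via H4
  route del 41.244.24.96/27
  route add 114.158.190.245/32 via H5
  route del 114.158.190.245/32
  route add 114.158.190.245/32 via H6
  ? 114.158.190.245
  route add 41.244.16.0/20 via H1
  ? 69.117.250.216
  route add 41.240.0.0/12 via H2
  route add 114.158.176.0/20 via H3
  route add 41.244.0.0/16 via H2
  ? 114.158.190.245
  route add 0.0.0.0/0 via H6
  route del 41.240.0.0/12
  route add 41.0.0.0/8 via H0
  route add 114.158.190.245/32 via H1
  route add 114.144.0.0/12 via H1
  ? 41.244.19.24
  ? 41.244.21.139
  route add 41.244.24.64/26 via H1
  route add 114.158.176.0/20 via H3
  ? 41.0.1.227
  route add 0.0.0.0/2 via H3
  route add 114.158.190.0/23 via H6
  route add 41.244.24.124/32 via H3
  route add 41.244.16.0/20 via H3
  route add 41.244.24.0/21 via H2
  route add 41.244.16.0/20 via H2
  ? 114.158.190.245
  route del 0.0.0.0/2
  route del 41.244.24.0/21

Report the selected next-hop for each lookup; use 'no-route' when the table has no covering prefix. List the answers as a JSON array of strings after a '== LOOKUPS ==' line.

Trace:
  add 41.244.24.96/27 -> H4 at depth 27
  del 41.244.24.96/27 (clear depth 27)
  add 114.158.190.245/32 -> H5 at depth 32
  del 114.158.190.245/32 (clear depth 32)
  add 114.158.190.245/32 -> H6 at depth 32
  Q 114.158.190.245: descend 01110010100111101011111011110101 ; hops seen [H6] ; pick H6
  add 41.244.16.0/20 -> H1 at depth 20
  Q 69.117.250.216: descend 01 ; hops seen [∅] ; pick no-route
  add 41.240.0.0/12 -> H2 at depth 12
  add 114.158.176.0/20 -> H3 at depth 20
  add 41.244.0.0/16 -> H2 at depth 16
  Q 114.158.190.245: descend 01110010100111101011111011110101 ; hops seen [H3,H6] ; pick H6
  add 0.0.0.0/0 -> H6 at depth 0
  del 41.240.0.0/12 (clear depth 12)
  add 41.0.0.0/8 -> H0 at depth 8
  add 114.158.190.245/32 -> H1 at depth 32
  add 114.144.0.0/12 -> H1 at depth 12
  Q 41.244.19.24: descend 00101001111101000001 ; hops seen [H6,H0,H2,H1] ; pick H1
  Q 41.244.21.139: descend 00101001111101000001 ; hops seen [H6,H0,H2,H1] ; pick H1
  add 41.244.24.64/26 -> H1 at depth 26
  add 114.158.176.0/20 -> H3 at depth 20
  Q 41.0.1.227: descend 00101001 ; hops seen [H6,H0] ; pick H0
  add 0.0.0.0/2 -> H3 at depth 2
  add 114.158.190.0/23 -> H6 at depth 23
  add 41.244.24.124/32 -> H3 at depth 32
  add 41.244.16.0/20 -> H3 at depth 20
  add 41.244.24.0/21 -> H2 at depth 21
  add 41.244.16.0/20 -> H2 at depth 20
  Q 114.158.190.245: descend 01110010100111101011111011110101 ; hops seen [H6,H1,H3,H6,H1] ; pick H1
  del 0.0.0.0/2 (clear depth 2)
  del 41.244.24.0/21 (clear depth 21)

== LOOKUPS ==
["H6","no-route","H6","H1","H1","H0","H1"]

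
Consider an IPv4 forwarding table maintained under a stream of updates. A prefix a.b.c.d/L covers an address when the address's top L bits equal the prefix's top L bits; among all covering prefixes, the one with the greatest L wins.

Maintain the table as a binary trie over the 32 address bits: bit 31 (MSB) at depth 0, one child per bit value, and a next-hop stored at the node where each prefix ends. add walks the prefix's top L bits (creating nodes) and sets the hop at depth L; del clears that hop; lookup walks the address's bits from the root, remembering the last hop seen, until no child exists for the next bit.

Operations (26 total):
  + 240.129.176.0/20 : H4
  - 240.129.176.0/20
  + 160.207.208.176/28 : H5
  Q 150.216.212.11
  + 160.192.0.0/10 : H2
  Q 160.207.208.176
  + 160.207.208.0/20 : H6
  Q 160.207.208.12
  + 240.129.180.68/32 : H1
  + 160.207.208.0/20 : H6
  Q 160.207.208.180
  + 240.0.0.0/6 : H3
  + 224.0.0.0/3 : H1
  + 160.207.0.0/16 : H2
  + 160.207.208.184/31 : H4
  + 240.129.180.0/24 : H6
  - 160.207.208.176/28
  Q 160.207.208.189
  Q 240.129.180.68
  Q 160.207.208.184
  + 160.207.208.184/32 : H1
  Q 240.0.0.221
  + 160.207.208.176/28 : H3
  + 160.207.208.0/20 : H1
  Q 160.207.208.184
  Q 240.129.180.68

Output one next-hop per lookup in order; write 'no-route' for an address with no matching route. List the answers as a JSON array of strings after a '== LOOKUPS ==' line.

Trace:
  + 240.129.176.0/20 (H4) depth=20
  - 240.129.176.0/20 clear@20
  + 160.207.208.176/28 (H5) depth=28
  Q 150.216.212.11: descend 10 ; hops seen [∅] ; pick no-route
  + 160.192.0.0/10 (H2) depth=10
  Q 160.207.208.176: descend 1010000011001111110100001011 ; hops seen [H2,H5] ; pick H5
  + 160.207.208.0/20 (H6) depth=20
  Q 160.207.208.12: descend 101000001100111111010000 ; hops seen [H2,H6] ; pick H6
  + 240.129.180.68/32 (H1) depth=32
  + 160.207.208.0/20 (H6) depth=20
  Q 160.207.208.180: descend 1010000011001111110100001011 ; hops seen [H2,H6,H5] ; pick H5
  + 240.0.0.0/6 (H3) depth=6
  + 224.0.0.0/3 (H1) depth=3
  + 160.207.0.0/16 (H2) depth=16
  + 160.207.208.184/31 (H4) depth=31
  + 240.129.180.0/24 (H6) depth=24
  - 160.207.208.176/28 clear@28
  Q 160.207.208.189: descend 10100000110011111101000010111 ; hops seen [H2,H2,H6] ; pick H6
  Q 240.129.180.68: descend 11110000100000011011010001000100 ; hops seen [H1,H3,H6,H1] ; pick H1
  Q 160.207.208.184: descend 1010000011001111110100001011100 ; hops seen [H2,H2,H6,H4] ; pick H4
  + 160.207.208.184/32 (H1) depth=32
  Q 240.0.0.221: descend 11110000 ; hops seen [H1,H3] ; pick H3
  + 160.207.208.176/28 (H3) depth=28
  + 160.207.208.0/20 (H1) depth=20
  Q 160.207.208.184: descend 10100000110011111101000010111000 ; hops seen [H2,H2,H1,H3,H4,H1] ; pick H1
  Q 240.129.180.68: descend 11110000100000011011010001000100 ; hops seen [H1,H3,H6,H1] ; pick H1

== LOOKUPS ==
["no-route","H5","H6","H5","H6","H1","H4","H3","H1","H1"]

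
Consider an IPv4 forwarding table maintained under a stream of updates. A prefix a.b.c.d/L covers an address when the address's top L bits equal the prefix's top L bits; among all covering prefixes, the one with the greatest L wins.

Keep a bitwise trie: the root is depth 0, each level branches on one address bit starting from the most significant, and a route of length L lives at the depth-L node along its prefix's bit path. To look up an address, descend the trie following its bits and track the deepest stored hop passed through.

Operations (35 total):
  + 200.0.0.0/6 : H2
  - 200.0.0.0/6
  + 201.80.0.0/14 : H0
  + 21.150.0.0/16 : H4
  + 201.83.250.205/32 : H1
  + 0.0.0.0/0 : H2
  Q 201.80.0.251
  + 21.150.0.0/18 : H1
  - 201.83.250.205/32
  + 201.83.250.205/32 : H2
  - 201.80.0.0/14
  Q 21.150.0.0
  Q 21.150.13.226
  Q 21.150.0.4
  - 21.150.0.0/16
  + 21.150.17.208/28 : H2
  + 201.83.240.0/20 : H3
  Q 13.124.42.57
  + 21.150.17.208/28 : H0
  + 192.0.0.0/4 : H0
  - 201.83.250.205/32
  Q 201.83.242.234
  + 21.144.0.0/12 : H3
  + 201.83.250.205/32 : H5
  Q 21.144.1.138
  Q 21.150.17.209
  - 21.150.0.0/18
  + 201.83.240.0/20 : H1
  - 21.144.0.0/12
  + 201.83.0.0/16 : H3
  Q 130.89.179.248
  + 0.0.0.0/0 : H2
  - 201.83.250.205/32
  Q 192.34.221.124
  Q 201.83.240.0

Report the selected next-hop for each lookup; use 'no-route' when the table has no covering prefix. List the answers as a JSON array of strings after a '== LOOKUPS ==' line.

Apply in order:
  add 200.0.0.0/6 -> H2 at depth 6
  del 200.0.0.0/6 (clear depth 6)
  add 201.80.0.0/14 -> H0 at depth 14
  add 21.150.0.0/16 -> H4 at depth 16
  add 201.83.250.205/32 -> H1 at depth 32
  add 0.0.0.0/0 -> H2 at depth 0
  Q 201.80.0.251: descend 11001001010100 ; hops seen [H2,H0] ; pick H0
  add 21.150.0.0/18 -> H1 at depth 18
  del 201.83.250.205/32 (clear depth 32)
  add 201.83.250.205/32 -> H2 at depth 32
  del 201.80.0.0/14 (clear depth 14)
  Q 21.150.0.0: descend 000101011001011000 ; hops seen [H2,H4,H1] ; pick H1
  Q 21.150.13.226: descend 000101011001011000 ; hops seen [H2,H4,H1] ; pick H1
  Q 21.150.0.4: descend 000101011001011000 ; hops seen [H2,H4,H1] ; pick H1
  del 21.150.0.0/16 (clear depth 16)
  add 21.150.17.208/28 -> H2 at depth 28
  add 201.83.240.0/20 -> H3 at depth 20
  Q 13.124.42.57: descend 000 ; hops seen [H2] ; pick H2
  add 21.150.17.208/28 -> H0 at depth 28
  add 192.0.0.0/4 -> H0 at depth 4
  del 201.83.250.205/32 (clear depth 32)
  Q 201.83.242.234: descend 11001001010100111111 ; hops seen [H2,H0,H3] ; pick H3
  add 21.144.0.0/12 -> H3 at depth 12
  add 201.83.250.205/32 -> H5 at depth 32
  Q 21.144.1.138: descend 0001010110010 ; hops seen [H2,H3] ; pick H3
  Q 21.150.17.209: descend 0001010110010110000100011101 ; hops seen [H2,H3,H1,H0] ; pick H0
  del 21.150.0.0/18 (clear depth 18)
  add 201.83.240.0/20 -> H1 at depth 20
  del 21.144.0.0/12 (clear depth 12)
  add 201.83.0.0/16 -> H3 at depth 16
  Q 130.89.179.248: descend 1 ; hops seen [H2] ; pick H2
  add 0.0.0.0/0 -> H2 at depth 0
  del 201.83.250.205/32 (clear depth 32)
  Q 192.34.221.124: descend 1100 ; hops seen [H2,H0] ; pick H0
  Q 201.83.240.0: descend 11001001010100111111 ; hops seen [H2,H0,H3,H1] ; pick H1

== LOOKUPS ==
["H0","H1","H1","H1","H2","H3","H3","H0","H2","H0","H1"]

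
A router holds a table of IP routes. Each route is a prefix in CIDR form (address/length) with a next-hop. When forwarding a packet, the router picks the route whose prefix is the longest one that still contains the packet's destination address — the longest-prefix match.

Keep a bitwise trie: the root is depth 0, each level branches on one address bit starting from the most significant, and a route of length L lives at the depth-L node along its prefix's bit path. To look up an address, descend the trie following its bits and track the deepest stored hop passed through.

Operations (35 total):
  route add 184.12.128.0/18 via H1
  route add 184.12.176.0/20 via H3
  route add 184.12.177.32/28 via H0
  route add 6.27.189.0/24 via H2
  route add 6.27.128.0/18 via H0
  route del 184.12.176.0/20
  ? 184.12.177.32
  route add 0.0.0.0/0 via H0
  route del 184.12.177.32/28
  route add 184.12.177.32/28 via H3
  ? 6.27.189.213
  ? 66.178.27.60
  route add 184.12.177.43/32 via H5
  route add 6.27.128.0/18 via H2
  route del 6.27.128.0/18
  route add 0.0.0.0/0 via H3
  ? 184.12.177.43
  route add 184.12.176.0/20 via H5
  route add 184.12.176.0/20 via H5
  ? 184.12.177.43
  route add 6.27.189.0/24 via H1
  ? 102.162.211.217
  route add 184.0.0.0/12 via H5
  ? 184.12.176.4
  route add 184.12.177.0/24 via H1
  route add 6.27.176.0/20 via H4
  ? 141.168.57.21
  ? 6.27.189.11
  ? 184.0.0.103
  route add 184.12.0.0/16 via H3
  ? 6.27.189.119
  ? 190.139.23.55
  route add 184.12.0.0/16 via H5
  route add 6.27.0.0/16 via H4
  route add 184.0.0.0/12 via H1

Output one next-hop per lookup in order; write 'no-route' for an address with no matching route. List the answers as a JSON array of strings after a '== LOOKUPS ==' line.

Process each operation:
  + 184.12.128.0/18 (H1) depth=18
  + 184.12.176.0/20 (H3) depth=20
  + 184.12.177.32/28 (H0) depth=28
  + 6.27.189.0/24 (H2) depth=24
  + 6.27.128.0/18 (H0) depth=18
  - 184.12.176.0/20 clear@20
  lookup 184.12.177.32: bits 1011100000001100101100010010 walk d0:-→d1:-→d2:-→d3:-→d4:-→d5:-→d6:-→d7:-→d8:-→d9:-→d10:-→d11:-→d12:-→d13:-→d14:-→d15:-→d16:-→d17:-→d18:H1→d19:-→d20:-→d21:-→d22:-→d23:-→d24:-→d25:-→d26:-→d27:-→d28:H0 -> H0
  + 0.0.0.0/0 (H0) depth=0
  - 184.12.177.32/28 clear@28
  + 184.12.177.32/28 (H3) depth=28
  lookup 6.27.189.213: bits 000001100001101110111101 walk d0:H0→d1:-→d2:-→d3:-→d4:-→d5:-→d6:-→d7:-→d8:-→d9:-→d10:-→d11:-→d12:-→d13:-→d14:-→d15:-→d16:-→d17:-→d18:H0→d19:-→d20:-→d21:-→d22:-→d23:-→d24:H2 -> H2
  lookup 66.178.27.60: bits 0 walk d0:H0→d1:- -> H0
  + 184.12.177.43/32 (H5) depth=32
  + 6.27.128.0/18 (H2) depth=18
  - 6.27.128.0/18 clear@18
  + 0.0.0.0/0 (H3) depth=0
  lookup 184.12.177.43: bits 10111000000011001011000100101011 walk d0:H3→d1:-→d2:-→d3:-→d4:-→d5:-→d6:-→d7:-→d8:-→d9:-→d10:-→d11:-→d12:-→d13:-→d14:-→d15:-→d16:-→d17:-→d18:H1→d19:-→d20:-→d21:-→d22:-→d23:-→d24:-→d25:-→d26:-→d27:-→d28:H3→d29:-→d30:-→d31:-→d32:H5 -> H5
  + 184.12.176.0/20 (H5) depth=20
  + 184.12.176.0/20 (H5) depth=20
  lookup 184.12.177.43: bits 10111000000011001011000100101011 walk d0:H3→d1:-→d2:-→d3:-→d4:-→d5:-→d6:-→d7:-→d8:-→d9:-→d10:-→d11:-→d12:-→d13:-→d14:-→d15:-→d16:-→d17:-→d18:H1→d19:-→d20:H5→d21:-→d22:-→d23:-→d24:-→d25:-→d26:-→d27:-→d28:H3→d29:-→d30:-→d31:-→d32:H5 -> H5
  + 6.27.189.0/24 (H1) depth=24
  lookup 102.162.211.217: bits 0 walk d0:H3→d1:- -> H3
  + 184.0.0.0/12 (H5) depth=12
  lookup 184.12.176.4: bits 10111000000011001011000 walk d0:H3→d1:-→d2:-→d3:-→d4:-→d5:-→d6:-→d7:-→d8:-→d9:-→d10:-→d11:-→d12:H5→d13:-→d14:-→d15:-→d16:-→d17:-→d18:H1→d19:-→d20:H5→d21:-→d22:-→d23:- -> H5
  + 184.12.177.0/24 (H1) depth=24
  + 6.27.176.0/20 (H4) depth=20
  lookup 141.168.57.21: bits 10 walk d0:H3→d1:-→d2:- -> H3
  lookup 6.27.189.11: bits 000001100001101110111101 walk d0:H3→d1:-→d2:-→d3:-→d4:-→d5:-→d6:-→d7:-→d8:-→d9:-→d10:-→d11:-→d12:-→d13:-→d14:-→d15:-→d16:-→d17:-→d18:-→d19:-→d20:H4→d21:-→d22:-→d23:-→d24:H1 -> H1
  lookup 184.0.0.103: bits 101110000000 walk d0:H3→d1:-→d2:-→d3:-→d4:-→d5:-→d6:-→d7:-→d8:-→d9:-→d10:-→d11:-→d12:H5 -> H5
  + 184.12.0.0/16 (H3) depth=16
  lookup 6.27.189.119: bits 000001100001101110111101 walk d0:H3→d1:-→d2:-→d3:-→d4:-→d5:-→d6:-→d7:-→d8:-→d9:-→d10:-→d11:-→d12:-→d13:-→d14:-→d15:-→d16:-→d17:-→d18:-→d19:-→d20:H4→d21:-→d22:-→d23:-→d24:H1 -> H1
  lookup 190.139.23.55: bits 10111 walk d0:H3→d1:-→d2:-→d3:-→d4:-→d5:- -> H3
  + 184.12.0.0/16 (H5) depth=16
  + 6.27.0.0/16 (H4) depth=16
  + 184.0.0.0/12 (H1) depth=12

== LOOKUPS ==
["H0","H2","H0","H5","H5","H3","H5","H3","H1","H5","H1","H3"]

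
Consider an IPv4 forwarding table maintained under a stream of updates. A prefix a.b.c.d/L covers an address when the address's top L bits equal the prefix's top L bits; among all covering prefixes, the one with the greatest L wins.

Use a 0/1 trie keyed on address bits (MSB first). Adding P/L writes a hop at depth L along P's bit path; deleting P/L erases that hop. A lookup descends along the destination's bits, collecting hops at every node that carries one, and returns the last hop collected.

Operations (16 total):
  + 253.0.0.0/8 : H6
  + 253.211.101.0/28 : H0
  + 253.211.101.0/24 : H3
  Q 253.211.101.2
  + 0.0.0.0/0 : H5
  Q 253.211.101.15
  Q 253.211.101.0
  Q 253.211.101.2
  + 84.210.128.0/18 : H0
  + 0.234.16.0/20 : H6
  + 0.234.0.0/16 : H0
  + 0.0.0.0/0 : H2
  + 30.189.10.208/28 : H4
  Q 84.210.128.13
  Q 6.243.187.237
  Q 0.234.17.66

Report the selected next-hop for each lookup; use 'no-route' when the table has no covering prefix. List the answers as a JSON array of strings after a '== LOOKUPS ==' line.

Process each operation:
  + 253.0.0.0/8 (H6) depth=8
  + 253.211.101.0/28 (H0) depth=28
  + 253.211.101.0/24 (H3) depth=24
  lookup 253.211.101.2: bits 1111110111010011011001010000 walk d0:-→d1:-→d2:-→d3:-→d4:-→d5:-→d6:-→d7:-→d8:H6→d9:-→d10:-→d11:-→d12:-→d13:-→d14:-→d15:-→d16:-→d17:-→d18:-→d19:-→d20:-→d21:-→d22:-→d23:-→d24:H3→d25:-→d26:-→d27:-→d28:H0 -> H0
  + 0.0.0.0/0 (H5) depth=0
  lookup 253.211.101.15: bits 1111110111010011011001010000 walk d0:H5→d1:-→d2:-→d3:-→d4:-→d5:-→d6:-→d7:-→d8:H6→d9:-→d10:-→d11:-→d12:-→d13:-→d14:-→d15:-→d16:-→d17:-→d18:-→d19:-→d20:-→d21:-→d22:-→d23:-→d24:H3→d25:-→d26:-→d27:-→d28:H0 -> H0
  lookup 253.211.101.0: bits 1111110111010011011001010000 walk d0:H5→d1:-→d2:-→d3:-→d4:-→d5:-→d6:-→d7:-→d8:H6→d9:-→d10:-→d11:-→d12:-→d13:-→d14:-→d15:-→d16:-→d17:-→d18:-→d19:-→d20:-→d21:-→d22:-→d23:-→d24:H3→d25:-→d26:-→d27:-→d28:H0 -> H0
  lookup 253.211.101.2: bits 1111110111010011011001010000 walk d0:H5→d1:-→d2:-→d3:-→d4:-→d5:-→d6:-→d7:-→d8:H6→d9:-→d10:-→d11:-→d12:-→d13:-→d14:-→d15:-→d16:-→d17:-→d18:-→d19:-→d20:-→d21:-→d22:-→d23:-→d24:H3→d25:-→d26:-→d27:-→d28:H0 -> H0
  + 84.210.128.0/18 (H0) depth=18
  + 0.234.16.0/20 (H6) depth=20
  + 0.234.0.0/16 (H0) depth=16
  + 0.0.0.0/0 (H2) depth=0
  + 30.189.10.208/28 (H4) depth=28
  lookup 84.210.128.13: bits 010101001101001010 walk d0:H2→d1:-→d2:-→d3:-→d4:-→d5:-→d6:-→d7:-→d8:-→d9:-→d10:-→d11:-→d12:-→d13:-→d14:-→d15:-→d16:-→d17:-→d18:H0 -> H0
  lookup 6.243.187.237: bits 00000 walk d0:H2→d1:-→d2:-→d3:-→d4:-→d5:- -> H2
  lookup 0.234.17.66: bits 00000000111010100001 walk d0:H2→d1:-→d2:-→d3:-→d4:-→d5:-→d6:-→d7:-→d8:-→d9:-→d10:-→d11:-→d12:-→d13:-→d14:-→d15:-→d16:H0→d17:-→d18:-→d19:-→d20:H6 -> H6

== LOOKUPS ==
["H0","H0","H0","H0","H0","H2","H6"]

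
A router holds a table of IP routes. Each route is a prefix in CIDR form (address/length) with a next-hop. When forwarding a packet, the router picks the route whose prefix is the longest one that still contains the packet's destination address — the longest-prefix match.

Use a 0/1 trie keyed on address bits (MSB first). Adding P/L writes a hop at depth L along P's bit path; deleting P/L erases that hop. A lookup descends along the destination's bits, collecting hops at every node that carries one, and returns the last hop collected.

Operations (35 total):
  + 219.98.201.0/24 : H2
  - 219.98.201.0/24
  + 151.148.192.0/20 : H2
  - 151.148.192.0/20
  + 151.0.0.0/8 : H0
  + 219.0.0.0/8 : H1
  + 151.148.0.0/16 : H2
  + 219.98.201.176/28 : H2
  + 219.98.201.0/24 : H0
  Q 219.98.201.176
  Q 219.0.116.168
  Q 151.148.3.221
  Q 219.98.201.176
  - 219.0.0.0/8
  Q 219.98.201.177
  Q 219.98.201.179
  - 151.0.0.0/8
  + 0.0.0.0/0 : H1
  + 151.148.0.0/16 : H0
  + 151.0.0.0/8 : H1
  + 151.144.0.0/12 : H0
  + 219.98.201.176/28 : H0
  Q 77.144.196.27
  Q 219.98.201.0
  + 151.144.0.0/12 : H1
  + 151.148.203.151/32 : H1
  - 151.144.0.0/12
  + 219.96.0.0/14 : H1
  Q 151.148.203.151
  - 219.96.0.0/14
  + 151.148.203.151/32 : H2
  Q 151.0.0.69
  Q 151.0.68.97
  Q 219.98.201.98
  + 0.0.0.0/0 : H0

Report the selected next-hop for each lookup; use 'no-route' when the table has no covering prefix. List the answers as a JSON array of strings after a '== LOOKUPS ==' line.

Trace:
  + 219.98.201.0/24 (H2) depth=24
  - 219.98.201.0/24 clear@24
  + 151.148.192.0/20 (H2) depth=20
  - 151.148.192.0/20 clear@20
  + 151.0.0.0/8 (H0) depth=8
  + 219.0.0.0/8 (H1) depth=8
  + 151.148.0.0/16 (H2) depth=16
  + 219.98.201.176/28 (H2) depth=28
  + 219.98.201.0/24 (H0) depth=24
  Q 219.98.201.176: descend 1101101101100010110010011011 ; hops seen [H1,H0,H2] ; pick H2
  Q 219.0.116.168: descend 110110110 ; hops seen [H1] ; pick H1
  Q 151.148.3.221: descend 1001011110010100 ; hops seen [H0,H2] ; pick H2
  Q 219.98.201.176: descend 1101101101100010110010011011 ; hops seen [H1,H0,H2] ; pick H2
  - 219.0.0.0/8 clear@8
  Q 219.98.201.177: descend 1101101101100010110010011011 ; hops seen [H0,H2] ; pick H2
  Q 219.98.201.179: descend 1101101101100010110010011011 ; hops seen [H0,H2] ; pick H2
  - 151.0.0.0/8 clear@8
  + 0.0.0.0/0 (H1) depth=0
  + 151.148.0.0/16 (H0) depth=16
  + 151.0.0.0/8 (H1) depth=8
  + 151.144.0.0/12 (H0) depth=12
  + 219.98.201.176/28 (H0) depth=28
  Q 77.144.196.27: descend ε ; hops seen [H1] ; pick H1
  Q 219.98.201.0: descend 110110110110001011001001 ; hops seen [H1,H0] ; pick H0
  + 151.144.0.0/12 (H1) depth=12
  + 151.148.203.151/32 (H1) depth=32
  - 151.144.0.0/12 clear@12
  + 219.96.0.0/14 (H1) depth=14
  Q 151.148.203.151: descend 10010111100101001100101110010111 ; hops seen [H1,H1,H0,H1] ; pick H1
  - 219.96.0.0/14 clear@14
  + 151.148.203.151/32 (H2) depth=32
  Q 151.0.0.69: descend 10010111 ; hops seen [H1,H1] ; pick H1
  Q 151.0.68.97: descend 10010111 ; hops seen [H1,H1] ; pick H1
  Q 219.98.201.98: descend 110110110110001011001001 ; hops seen [H1,H0] ; pick H0
  + 0.0.0.0/0 (H0) depth=0

== LOOKUPS ==
["H2","H1","H2","H2","H2","H2","H1","H0","H1","H1","H1","H0"]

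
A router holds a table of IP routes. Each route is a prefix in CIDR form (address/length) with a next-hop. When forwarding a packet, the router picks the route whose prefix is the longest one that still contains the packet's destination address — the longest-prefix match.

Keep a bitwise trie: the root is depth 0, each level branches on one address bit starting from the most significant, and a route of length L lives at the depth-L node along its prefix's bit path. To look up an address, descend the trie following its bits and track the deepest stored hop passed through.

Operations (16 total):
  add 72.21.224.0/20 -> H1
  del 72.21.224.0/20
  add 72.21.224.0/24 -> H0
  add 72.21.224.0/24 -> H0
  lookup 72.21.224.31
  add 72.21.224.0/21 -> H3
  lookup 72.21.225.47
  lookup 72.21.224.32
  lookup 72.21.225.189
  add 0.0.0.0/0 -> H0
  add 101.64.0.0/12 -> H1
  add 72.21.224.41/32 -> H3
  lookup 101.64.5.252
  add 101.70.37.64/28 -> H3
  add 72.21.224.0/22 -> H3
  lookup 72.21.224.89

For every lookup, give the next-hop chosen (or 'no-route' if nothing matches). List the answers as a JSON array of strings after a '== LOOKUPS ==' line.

Apply in order:
  add 72.21.224.0/20 -> H1 at depth 20
  - 72.21.224.0/20 clear@20
  add 72.21.224.0/24 -> H0 at depth 24
  add 72.21.224.0/24 -> H0 at depth 24
  Q 72.21.224.31: descend 010010000001010111100000 ; hops seen [H0] ; pick H0
  add 72.21.224.0/21 -> H3 at depth 21
  Q 72.21.225.47: descend 01001000000101011110000 ; hops seen [H3] ; pick H3
  Q 72.21.224.32: descend 010010000001010111100000 ; hops seen [H3,H0] ; pick H0
  Q 72.21.225.189: descend 01001000000101011110000 ; hops seen [H3] ; pick H3
  add 0.0.0.0/0 -> H0 at depth 0
  add 101.64.0.0/12 -> H1 at depth 12
  add 72.21.224.41/32 -> H3 at depth 32
  Q 101.64.5.252: descend 011001010100 ; hops seen [H0,H1] ; pick H1
  add 101.70.37.64/28 -> H3 at depth 28
  add 72.21.224.0/22 -> H3 at depth 22
  Q 72.21.224.89: descend 0100100000010101111000000 ; hops seen [H0,H3,H3,H0] ; pick H0

== LOOKUPS ==
["H0","H3","H0","H3","H1","H0"]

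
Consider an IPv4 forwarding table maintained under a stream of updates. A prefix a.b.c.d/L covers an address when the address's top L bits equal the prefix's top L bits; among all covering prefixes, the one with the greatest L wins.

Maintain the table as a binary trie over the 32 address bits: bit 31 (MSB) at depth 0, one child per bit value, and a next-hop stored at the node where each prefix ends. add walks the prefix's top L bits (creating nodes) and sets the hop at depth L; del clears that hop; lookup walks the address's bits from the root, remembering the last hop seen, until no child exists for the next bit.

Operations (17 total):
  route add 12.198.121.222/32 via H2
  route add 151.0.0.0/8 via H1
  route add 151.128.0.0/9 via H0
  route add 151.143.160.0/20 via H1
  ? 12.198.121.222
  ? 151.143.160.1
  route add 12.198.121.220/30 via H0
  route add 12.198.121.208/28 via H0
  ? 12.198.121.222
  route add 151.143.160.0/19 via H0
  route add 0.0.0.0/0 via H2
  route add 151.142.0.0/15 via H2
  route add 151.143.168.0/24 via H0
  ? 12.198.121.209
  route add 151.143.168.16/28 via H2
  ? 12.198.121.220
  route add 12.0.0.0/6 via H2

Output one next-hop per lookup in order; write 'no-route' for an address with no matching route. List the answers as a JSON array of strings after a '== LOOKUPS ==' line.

Trace:
  add 12.198.121.222/32 -> H2 at depth 32
  add 151.0.0.0/8 -> H1 at depth 8
  add 151.128.0.0/9 -> H0 at depth 9
  add 151.143.160.0/20 -> H1 at depth 20
  Q 12.198.121.222: descend 00001100110001100111100111011110 ; hops seen [H2] ; pick H2
  Q 151.143.160.1: descend 10010111100011111010 ; hops seen [H1,H0,H1] ; pick H1
  add 12.198.121.220/30 -> H0 at depth 30
  add 12.198.121.208/28 -> H0 at depth 28
  Q 12.198.121.222: descend 00001100110001100111100111011110 ; hops seen [H0,H0,H2] ; pick H2
  add 151.143.160.0/19 -> H0 at depth 19
  add 0.0.0.0/0 -> H2 at depth 0
  add 151.142.0.0/15 -> H2 at depth 15
  add 151.143.168.0/24 -> H0 at depth 24
  Q 12.198.121.209: descend 0000110011000110011110011101 ; hops seen [H2,H0] ; pick H0
  add 151.143.168.16/28 -> H2 at depth 28
  Q 12.198.121.220: descend 000011001100011001111001110111 ; hops seen [H2,H0,H0] ; pick H0
  add 12.0.0.0/6 -> H2 at depth 6

== LOOKUPS ==
["H2","H1","H2","H0","H0"]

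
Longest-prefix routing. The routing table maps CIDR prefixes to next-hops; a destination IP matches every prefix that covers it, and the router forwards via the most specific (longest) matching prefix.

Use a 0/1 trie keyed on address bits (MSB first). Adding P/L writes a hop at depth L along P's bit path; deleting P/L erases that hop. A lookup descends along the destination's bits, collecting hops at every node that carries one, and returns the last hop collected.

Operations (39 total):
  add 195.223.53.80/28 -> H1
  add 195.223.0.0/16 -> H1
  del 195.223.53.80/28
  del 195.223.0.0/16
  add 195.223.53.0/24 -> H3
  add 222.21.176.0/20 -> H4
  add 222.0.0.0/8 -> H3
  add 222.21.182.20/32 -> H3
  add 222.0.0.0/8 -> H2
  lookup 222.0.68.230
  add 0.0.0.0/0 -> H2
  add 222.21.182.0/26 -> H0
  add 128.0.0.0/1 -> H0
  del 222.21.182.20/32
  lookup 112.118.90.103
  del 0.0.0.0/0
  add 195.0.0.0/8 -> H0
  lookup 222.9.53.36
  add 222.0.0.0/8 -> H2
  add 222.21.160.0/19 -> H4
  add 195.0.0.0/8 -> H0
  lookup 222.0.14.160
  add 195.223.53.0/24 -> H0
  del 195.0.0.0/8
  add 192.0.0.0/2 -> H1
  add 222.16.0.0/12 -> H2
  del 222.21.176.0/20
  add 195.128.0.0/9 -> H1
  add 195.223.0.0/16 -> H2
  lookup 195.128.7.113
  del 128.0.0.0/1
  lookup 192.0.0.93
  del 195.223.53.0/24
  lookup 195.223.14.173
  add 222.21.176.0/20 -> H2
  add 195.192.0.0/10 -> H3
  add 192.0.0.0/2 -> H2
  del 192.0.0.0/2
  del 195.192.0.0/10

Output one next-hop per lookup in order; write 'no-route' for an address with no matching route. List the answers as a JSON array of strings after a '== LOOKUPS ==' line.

Process each operation:
  add 195.223.53.80/28 -> H1 at depth 28
  add 195.223.0.0/16 -> H1 at depth 16
  - 195.223.53.80/28 clear@28
  - 195.223.0.0/16 clear@16
  add 195.223.53.0/24 -> H3 at depth 24
  add 222.21.176.0/20 -> H4 at depth 20
  add 222.0.0.0/8 -> H3 at depth 8
  add 222.21.182.20/32 -> H3 at depth 32
  add 222.0.0.0/8 -> H2 at depth 8
  Q 222.0.68.230: descend 11011110000 ; hops seen [H2] ; pick H2
  add 0.0.0.0/0 -> H2 at depth 0
  add 222.21.182.0/26 -> H0 at depth 26
  add 128.0.0.0/1 -> H0 at depth 1
  - 222.21.182.20/32 clear@32
  Q 112.118.90.103: descend ε ; hops seen [H2] ; pick H2
  - 0.0.0.0/0 clear@0
  add 195.0.0.0/8 -> H0 at depth 8
  Q 222.9.53.36: descend 11011110000 ; hops seen [H0,H2] ; pick H2
  add 222.0.0.0/8 -> H2 at depth 8
  add 222.21.160.0/19 -> H4 at depth 19
  add 195.0.0.0/8 -> H0 at depth 8
  Q 222.0.14.160: descend 11011110000 ; hops seen [H0,H2] ; pick H2
  add 195.223.53.0/24 -> H0 at depth 24
  - 195.0.0.0/8 clear@8
  add 192.0.0.0/2 -> H1 at depth 2
  add 222.16.0.0/12 -> H2 at depth 12
  - 222.21.176.0/20 clear@20
  add 195.128.0.0/9 -> H1 at depth 9
  add 195.223.0.0/16 -> H2 at depth 16
  Q 195.128.7.113: descend 110000111 ; hops seen [H0,H1,H1] ; pick H1
  - 128.0.0.0/1 clear@1
  Q 192.0.0.93: descend 110000 ; hops seen [H1] ; pick H1
  - 195.223.53.0/24 clear@24
  Q 195.223.14.173: descend 110000111101111100 ; hops seen [H1,H1,H2] ; pick H2
  add 222.21.176.0/20 -> H2 at depth 20
  add 195.192.0.0/10 -> H3 at depth 10
  add 192.0.0.0/2 -> H2 at depth 2
  - 192.0.0.0/2 clear@2
  - 195.192.0.0/10 clear@10

== LOOKUPS ==
["H2","H2","H2","H2","H1","H1","H2"]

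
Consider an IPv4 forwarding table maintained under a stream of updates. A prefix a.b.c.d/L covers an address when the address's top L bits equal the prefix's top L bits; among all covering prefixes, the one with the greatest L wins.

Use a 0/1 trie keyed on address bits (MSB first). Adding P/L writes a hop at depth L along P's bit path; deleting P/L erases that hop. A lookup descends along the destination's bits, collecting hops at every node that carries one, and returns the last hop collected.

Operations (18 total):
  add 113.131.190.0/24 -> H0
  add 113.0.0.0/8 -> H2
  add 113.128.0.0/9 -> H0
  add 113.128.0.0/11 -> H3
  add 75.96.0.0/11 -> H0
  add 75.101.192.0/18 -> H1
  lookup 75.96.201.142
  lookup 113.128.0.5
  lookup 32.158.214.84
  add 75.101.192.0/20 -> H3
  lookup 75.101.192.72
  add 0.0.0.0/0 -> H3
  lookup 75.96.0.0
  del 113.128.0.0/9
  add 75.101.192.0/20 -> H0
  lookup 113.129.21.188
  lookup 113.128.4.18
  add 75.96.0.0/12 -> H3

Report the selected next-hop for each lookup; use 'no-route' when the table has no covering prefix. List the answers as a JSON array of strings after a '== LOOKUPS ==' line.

Trace:
  add 113.131.190.0/24 -> H0 at depth 24
  add 113.0.0.0/8 -> H2 at depth 8
  add 113.128.0.0/9 -> H0 at depth 9
  add 113.128.0.0/11 -> H3 at depth 11
  add 75.96.0.0/11 -> H0 at depth 11
  add 75.101.192.0/18 -> H1 at depth 18
  Q 75.96.201.142: descend 0100101101100 ; hops seen [H0] ; pick H0
  Q 113.128.0.5: descend 01110001100000 ; hops seen [H2,H0,H3] ; pick H3
  Q 32.158.214.84: descend 0 ; hops seen [∅] ; pick no-route
  add 75.101.192.0/20 -> H3 at depth 20
  Q 75.101.192.72: descend 01001011011001011100 ; hops seen [H0,H1,H3] ; pick H3
  add 0.0.0.0/0 -> H3 at depth 0
  Q 75.96.0.0: descend 0100101101100 ; hops seen [H3,H0] ; pick H0
  - 113.128.0.0/9 clear@9
  add 75.101.192.0/20 -> H0 at depth 20
  Q 113.129.21.188: descend 01110001100000 ; hops seen [H3,H2,H3] ; pick H3
  Q 113.128.4.18: descend 01110001100000 ; hops seen [H3,H2,H3] ; pick H3
  add 75.96.0.0/12 -> H3 at depth 12

== LOOKUPS ==
["H0","H3","no-route","H3","H0","H3","H3"]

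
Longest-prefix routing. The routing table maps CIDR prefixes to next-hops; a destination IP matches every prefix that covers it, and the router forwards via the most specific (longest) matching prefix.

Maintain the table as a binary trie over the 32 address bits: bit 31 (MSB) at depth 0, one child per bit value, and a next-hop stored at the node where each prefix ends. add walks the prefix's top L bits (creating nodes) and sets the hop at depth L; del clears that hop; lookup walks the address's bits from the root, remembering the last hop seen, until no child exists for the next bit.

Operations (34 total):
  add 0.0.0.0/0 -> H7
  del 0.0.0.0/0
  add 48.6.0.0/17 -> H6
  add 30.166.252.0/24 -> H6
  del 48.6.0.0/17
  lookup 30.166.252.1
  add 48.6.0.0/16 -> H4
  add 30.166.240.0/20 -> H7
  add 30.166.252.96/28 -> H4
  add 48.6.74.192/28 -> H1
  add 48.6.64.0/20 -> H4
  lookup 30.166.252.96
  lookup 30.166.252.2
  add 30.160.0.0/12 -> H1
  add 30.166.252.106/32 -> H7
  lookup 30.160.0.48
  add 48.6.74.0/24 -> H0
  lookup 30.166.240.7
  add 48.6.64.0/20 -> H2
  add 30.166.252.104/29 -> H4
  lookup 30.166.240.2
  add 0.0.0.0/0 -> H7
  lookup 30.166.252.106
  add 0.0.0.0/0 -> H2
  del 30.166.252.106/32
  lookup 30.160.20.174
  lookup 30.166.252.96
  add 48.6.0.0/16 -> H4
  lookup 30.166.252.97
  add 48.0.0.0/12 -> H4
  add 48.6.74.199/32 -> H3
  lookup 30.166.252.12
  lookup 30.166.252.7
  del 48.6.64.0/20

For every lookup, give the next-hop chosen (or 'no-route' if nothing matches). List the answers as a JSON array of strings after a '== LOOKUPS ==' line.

Process each operation:
  + 0.0.0.0/0 (H7) depth=0
  del 0.0.0.0/0 (clear depth 0)
  + 48.6.0.0/17 (H6) depth=17
  + 30.166.252.0/24 (H6) depth=24
  del 48.6.0.0/17 (clear depth 17)
  ? 30.166.252.1  path d0:-→d1:-→d2:-→d3:-→d4:-→d5:-→d6:-→d7:-→d8:-→d9:-→d10:-→d11:-→d12:-→d13:-→d14:-→d15:-→d16:-→d17:-→d18:-→d19:-→d20:-→d21:-→d22:-→d23:-→d24:H6  best=H6
  + 48.6.0.0/16 (H4) depth=16
  + 30.166.240.0/20 (H7) depth=20
  + 30.166.252.96/28 (H4) depth=28
  + 48.6.74.192/28 (H1) depth=28
  + 48.6.64.0/20 (H4) depth=20
  ? 30.166.252.96  path d0:-→d1:-→d2:-→d3:-→d4:-→d5:-→d6:-→d7:-→d8:-→d9:-→d10:-→d11:-→d12:-→d13:-→d14:-→d15:-→d16:-→d17:-→d18:-→d19:-→d20:H7→d21:-→d22:-→d23:-→d24:H6→d25:-→d26:-→d27:-→d28:H4  best=H4
  ? 30.166.252.2  path d0:-→d1:-→d2:-→d3:-→d4:-→d5:-→d6:-→d7:-→d8:-→d9:-→d10:-→d11:-→d12:-→d13:-→d14:-→d15:-→d16:-→d17:-→d18:-→d19:-→d20:H7→d21:-→d22:-→d23:-→d24:H6→d25:-  best=H6
  + 30.160.0.0/12 (H1) depth=12
  + 30.166.252.106/32 (H7) depth=32
  ? 30.160.0.48  path d0:-→d1:-→d2:-→d3:-→d4:-→d5:-→d6:-→d7:-→d8:-→d9:-→d10:-→d11:-→d12:H1→d13:-  best=H1
  + 48.6.74.0/24 (H0) depth=24
  ? 30.166.240.7  path d0:-→d1:-→d2:-→d3:-→d4:-→d5:-→d6:-→d7:-→d8:-→d9:-→d10:-→d11:-→d12:H1→d13:-→d14:-→d15:-→d16:-→d17:-→d18:-→d19:-→d20:H7  best=H7
  + 48.6.64.0/20 (H2) depth=20
  + 30.166.252.104/29 (H4) depth=29
  ? 30.166.240.2  path d0:-→d1:-→d2:-→d3:-→d4:-→d5:-→d6:-→d7:-→d8:-→d9:-→d10:-→d11:-→d12:H1→d13:-→d14:-→d15:-→d16:-→d17:-→d18:-→d19:-→d20:H7  best=H7
  + 0.0.0.0/0 (H7) depth=0
  ? 30.166.252.106  path d0:H7→d1:-→d2:-→d3:-→d4:-→d5:-→d6:-→d7:-→d8:-→d9:-→d10:-→d11:-→d12:H1→d13:-→d14:-→d15:-→d16:-→d17:-→d18:-→d19:-→d20:H7→d21:-→d22:-→d23:-→d24:H6→d25:-→d26:-→d27:-→d28:H4→d29:H4→d30:-→d31:-→d32:H7  best=H7
  + 0.0.0.0/0 (H2) depth=0
  del 30.166.252.106/32 (clear depth 32)
  ? 30.160.20.174  path d0:H2→d1:-→d2:-→d3:-→d4:-→d5:-→d6:-→d7:-→d8:-→d9:-→d10:-→d11:-→d12:H1→d13:-  best=H1
  ? 30.166.252.96  path d0:H2→d1:-→d2:-→d3:-→d4:-→d5:-→d6:-→d7:-→d8:-→d9:-→d10:-→d11:-→d12:H1→d13:-→d14:-→d15:-→d16:-→d17:-→d18:-→d19:-→d20:H7→d21:-→d22:-→d23:-→d24:H6→d25:-→d26:-→d27:-→d28:H4  best=H4
  + 48.6.0.0/16 (H4) depth=16
  ? 30.166.252.97  path d0:H2→d1:-→d2:-→d3:-→d4:-→d5:-→d6:-→d7:-→d8:-→d9:-→d10:-→d11:-→d12:H1→d13:-→d14:-→d15:-→d16:-→d17:-→d18:-→d19:-→d20:H7→d21:-→d22:-→d23:-→d24:H6→d25:-→d26:-→d27:-→d28:H4  best=H4
  + 48.0.0.0/12 (H4) depth=12
  + 48.6.74.199/32 (H3) depth=32
  ? 30.166.252.12  path d0:H2→d1:-→d2:-→d3:-→d4:-→d5:-→d6:-→d7:-→d8:-→d9:-→d10:-→d11:-→d12:H1→d13:-→d14:-→d15:-→d16:-→d17:-→d18:-→d19:-→d20:H7→d21:-→d22:-→d23:-→d24:H6→d25:-  best=H6
  ? 30.166.252.7  path d0:H2→d1:-→d2:-→d3:-→d4:-→d5:-→d6:-→d7:-→d8:-→d9:-→d10:-→d11:-→d12:H1→d13:-→d14:-→d15:-→d16:-→d17:-→d18:-→d19:-→d20:H7→d21:-→d22:-→d23:-→d24:H6→d25:-  best=H6
  del 48.6.64.0/20 (clear depth 20)

== LOOKUPS ==
["H6","H4","H6","H1","H7","H7","H7","H1","H4","H4","H6","H6"]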